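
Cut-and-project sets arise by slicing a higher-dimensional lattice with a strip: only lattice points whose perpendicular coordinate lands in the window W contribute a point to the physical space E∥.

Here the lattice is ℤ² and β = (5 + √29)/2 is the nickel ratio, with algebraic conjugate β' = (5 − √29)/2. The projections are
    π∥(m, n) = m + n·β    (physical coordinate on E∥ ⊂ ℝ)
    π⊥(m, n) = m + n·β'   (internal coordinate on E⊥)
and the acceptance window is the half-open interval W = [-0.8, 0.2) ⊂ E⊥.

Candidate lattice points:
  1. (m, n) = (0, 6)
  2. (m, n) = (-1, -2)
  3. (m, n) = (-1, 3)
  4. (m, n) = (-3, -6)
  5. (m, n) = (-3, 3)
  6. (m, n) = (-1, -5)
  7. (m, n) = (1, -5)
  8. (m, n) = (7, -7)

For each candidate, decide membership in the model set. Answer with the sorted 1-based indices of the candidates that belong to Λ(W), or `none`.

2, 6

Numerically β ≈ 5.192582 and β' = −1/β ≈ -0.192582.
candidate 1: (m,n)=(0,6) → π∥ = 0+6·β ≈ 31.155494, π⊥ = 0+6·β' ≈ -1.155494 ∉ [-0.8, 0.2) ⇒ out
candidate 2: (m,n)=(-1,-2) → π∥ = -1-2·β ≈ -11.385165, π⊥ = -1-2·β' ≈ -0.614835 ∈ [-0.8, 0.2) ⇒ IN Λ
candidate 3: (m,n)=(-1,3) → π∥ = -1+3·β ≈ 14.577747, π⊥ = -1+3·β' ≈ -1.577747 ∉ [-0.8, 0.2) ⇒ out
candidate 4: (m,n)=(-3,-6) → π∥ = -3-6·β ≈ -34.155494, π⊥ = -3-6·β' ≈ -1.844506 ∉ [-0.8, 0.2) ⇒ out
candidate 5: (m,n)=(-3,3) → π∥ = -3+3·β ≈ 12.577747, π⊥ = -3+3·β' ≈ -3.577747 ∉ [-0.8, 0.2) ⇒ out
candidate 6: (m,n)=(-1,-5) → π∥ = -1-5·β ≈ -26.962912, π⊥ = -1-5·β' ≈ -0.037088 ∈ [-0.8, 0.2) ⇒ IN Λ
candidate 7: (m,n)=(1,-5) → π∥ = 1-5·β ≈ -24.962912, π⊥ = 1-5·β' ≈ 1.962912 ∉ [-0.8, 0.2) ⇒ out
candidate 8: (m,n)=(7,-7) → π∥ = 7-7·β ≈ -29.348077, π⊥ = 7-7·β' ≈ 8.348077 ∉ [-0.8, 0.2) ⇒ out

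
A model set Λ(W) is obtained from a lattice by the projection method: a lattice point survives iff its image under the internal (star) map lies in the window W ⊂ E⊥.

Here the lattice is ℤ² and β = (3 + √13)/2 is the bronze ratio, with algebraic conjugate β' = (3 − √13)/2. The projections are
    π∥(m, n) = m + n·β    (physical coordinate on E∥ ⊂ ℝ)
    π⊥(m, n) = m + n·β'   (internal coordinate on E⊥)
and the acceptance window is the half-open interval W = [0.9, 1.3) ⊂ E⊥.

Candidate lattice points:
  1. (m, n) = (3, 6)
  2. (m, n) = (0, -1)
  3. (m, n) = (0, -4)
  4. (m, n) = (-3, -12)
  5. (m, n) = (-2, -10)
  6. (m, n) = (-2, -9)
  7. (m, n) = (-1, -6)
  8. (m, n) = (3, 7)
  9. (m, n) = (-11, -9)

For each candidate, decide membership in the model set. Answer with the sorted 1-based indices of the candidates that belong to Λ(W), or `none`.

1, 3, 5

β' = (3−√13)/2 ≈ -0.30278.
candidate 1: (m,n)=(3,6) → π∥ = 3+6·β ≈ 22.81665, π⊥ = 3+6·β' ≈ 1.18335 ∈ [0.9, 1.3) ⇒ IN Λ
candidate 2: (m,n)=(0,-1) → π∥ = 0-1·β ≈ -3.30278, π⊥ = 0-1·β' ≈ 0.30278 ∉ [0.9, 1.3) ⇒ out
candidate 3: (m,n)=(0,-4) → π∥ = 0-4·β ≈ -13.21110, π⊥ = 0-4·β' ≈ 1.21110 ∈ [0.9, 1.3) ⇒ IN Λ
candidate 4: (m,n)=(-3,-12) → π∥ = -3-12·β ≈ -42.63331, π⊥ = -3-12·β' ≈ 0.63331 ∉ [0.9, 1.3) ⇒ out
candidate 5: (m,n)=(-2,-10) → π∥ = -2-10·β ≈ -35.02776, π⊥ = -2-10·β' ≈ 1.02776 ∈ [0.9, 1.3) ⇒ IN Λ
candidate 6: (m,n)=(-2,-9) → π∥ = -2-9·β ≈ -31.72498, π⊥ = -2-9·β' ≈ 0.72498 ∉ [0.9, 1.3) ⇒ out
candidate 7: (m,n)=(-1,-6) → π∥ = -1-6·β ≈ -20.81665, π⊥ = -1-6·β' ≈ 0.81665 ∉ [0.9, 1.3) ⇒ out
candidate 8: (m,n)=(3,7) → π∥ = 3+7·β ≈ 26.11943, π⊥ = 3+7·β' ≈ 0.88057 ∉ [0.9, 1.3) ⇒ out
candidate 9: (m,n)=(-11,-9) → π∥ = -11-9·β ≈ -40.72498, π⊥ = -11-9·β' ≈ -8.27502 ∉ [0.9, 1.3) ⇒ out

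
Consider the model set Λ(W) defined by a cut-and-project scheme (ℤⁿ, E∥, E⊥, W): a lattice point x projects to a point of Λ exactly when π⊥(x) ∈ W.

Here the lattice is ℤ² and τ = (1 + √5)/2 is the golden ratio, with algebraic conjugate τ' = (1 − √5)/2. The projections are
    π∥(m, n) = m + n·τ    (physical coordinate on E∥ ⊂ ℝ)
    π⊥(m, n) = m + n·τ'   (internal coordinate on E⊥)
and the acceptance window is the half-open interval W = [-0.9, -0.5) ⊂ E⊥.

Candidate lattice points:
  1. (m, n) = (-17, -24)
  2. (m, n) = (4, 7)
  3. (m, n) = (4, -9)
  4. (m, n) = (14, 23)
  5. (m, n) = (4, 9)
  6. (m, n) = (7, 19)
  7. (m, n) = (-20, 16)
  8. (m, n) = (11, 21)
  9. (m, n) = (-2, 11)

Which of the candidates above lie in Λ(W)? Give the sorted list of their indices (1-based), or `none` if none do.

Compute τ' = (1−√5)/2 = -0.6180, so π⊥(m,n) = m -0.6180·n.
#1 (-17,-24): internal coord -17 + (-24)·τ' = -2.1672; -2.1672 ∉ [-0.9, -0.5) → out
#2 (4,7): internal coord 4 + (7)·τ' = -0.3262; -0.3262 ∉ [-0.9, -0.5) → out
#3 (4,-9): internal coord 4 + (-9)·τ' = +9.5623; +9.5623 ∉ [-0.9, -0.5) → out
#4 (14,23): internal coord 14 + (23)·τ' = -0.2148; -0.2148 ∉ [-0.9, -0.5) → out
#5 (4,9): internal coord 4 + (9)·τ' = -1.5623; -1.5623 ∉ [-0.9, -0.5) → out
#6 (7,19): internal coord 7 + (19)·τ' = -4.7426; -4.7426 ∉ [-0.9, -0.5) → out
#7 (-20,16): internal coord -20 + (16)·τ' = -29.8885; -29.8885 ∉ [-0.9, -0.5) → out
#8 (11,21): internal coord 11 + (21)·τ' = -1.9787; -1.9787 ∉ [-0.9, -0.5) → out
#9 (-2,11): internal coord -2 + (11)·τ' = -8.7984; -8.7984 ∉ [-0.9, -0.5) → out

none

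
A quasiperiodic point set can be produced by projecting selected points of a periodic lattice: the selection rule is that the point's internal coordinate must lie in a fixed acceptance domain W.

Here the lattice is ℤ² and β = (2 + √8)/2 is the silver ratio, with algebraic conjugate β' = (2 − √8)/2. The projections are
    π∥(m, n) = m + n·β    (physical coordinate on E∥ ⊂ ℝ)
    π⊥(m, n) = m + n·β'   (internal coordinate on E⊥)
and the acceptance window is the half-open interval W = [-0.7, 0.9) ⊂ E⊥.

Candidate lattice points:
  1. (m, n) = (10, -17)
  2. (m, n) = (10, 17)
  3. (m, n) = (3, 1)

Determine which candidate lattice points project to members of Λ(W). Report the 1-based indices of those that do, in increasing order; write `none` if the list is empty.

β' = (2−√8)/2 ≈ -0.41421.
[1] lift (10,-17): star map gives 17.04163; window check -0.7 ≤ 17.04163 < 0.9 is false → out
[2] lift (10,17): star map gives 2.95837; window check -0.7 ≤ 2.95837 < 0.9 is false → out
[3] lift (3,1): star map gives 2.58579; window check -0.7 ≤ 2.58579 < 0.9 is false → out

none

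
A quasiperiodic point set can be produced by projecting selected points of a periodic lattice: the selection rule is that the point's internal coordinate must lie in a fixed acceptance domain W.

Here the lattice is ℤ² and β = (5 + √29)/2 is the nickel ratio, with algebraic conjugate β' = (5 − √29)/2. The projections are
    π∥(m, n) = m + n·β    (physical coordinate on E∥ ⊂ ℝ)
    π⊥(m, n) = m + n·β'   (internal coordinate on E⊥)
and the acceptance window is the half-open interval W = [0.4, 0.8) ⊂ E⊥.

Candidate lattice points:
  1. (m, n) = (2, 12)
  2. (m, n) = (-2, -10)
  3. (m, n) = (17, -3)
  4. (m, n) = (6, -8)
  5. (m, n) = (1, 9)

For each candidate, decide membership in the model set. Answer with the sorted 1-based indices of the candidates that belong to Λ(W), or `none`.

Numerically β ≈ 5.19258 and β' = −1/β ≈ -0.19258.
candidate 1: (m,n)=(2,12) → π∥ = 2+12·β ≈ 64.31099, π⊥ = 2+12·β' ≈ -0.31099 ∉ [0.4, 0.8) ⇒ out
candidate 2: (m,n)=(-2,-10) → π∥ = -2-10·β ≈ -53.92582, π⊥ = -2-10·β' ≈ -0.07418 ∉ [0.4, 0.8) ⇒ out
candidate 3: (m,n)=(17,-3) → π∥ = 17-3·β ≈ 1.42225, π⊥ = 17-3·β' ≈ 17.57775 ∉ [0.4, 0.8) ⇒ out
candidate 4: (m,n)=(6,-8) → π∥ = 6-8·β ≈ -35.54066, π⊥ = 6-8·β' ≈ 7.54066 ∉ [0.4, 0.8) ⇒ out
candidate 5: (m,n)=(1,9) → π∥ = 1+9·β ≈ 47.73324, π⊥ = 1+9·β' ≈ -0.73324 ∉ [0.4, 0.8) ⇒ out

none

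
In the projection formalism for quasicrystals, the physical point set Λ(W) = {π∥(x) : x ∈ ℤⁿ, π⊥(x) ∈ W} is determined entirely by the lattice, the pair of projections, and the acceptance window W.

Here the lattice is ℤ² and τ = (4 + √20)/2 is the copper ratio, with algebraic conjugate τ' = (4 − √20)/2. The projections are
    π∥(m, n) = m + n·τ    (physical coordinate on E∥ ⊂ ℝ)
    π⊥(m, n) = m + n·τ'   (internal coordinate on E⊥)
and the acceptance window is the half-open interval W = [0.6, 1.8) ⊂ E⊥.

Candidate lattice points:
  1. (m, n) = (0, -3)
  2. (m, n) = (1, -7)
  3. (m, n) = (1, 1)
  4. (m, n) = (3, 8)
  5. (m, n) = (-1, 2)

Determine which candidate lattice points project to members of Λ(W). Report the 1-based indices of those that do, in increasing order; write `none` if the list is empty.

1, 3, 4

Compute τ' = (4−√20)/2 = -0.236068, so π⊥(m,n) = m -0.236068·n.
candidate 1: (m,n)=(0,-3) → π∥ = 0-3·τ ≈ -12.708204, π⊥ = 0-3·τ' ≈ 0.708204 ∈ [0.6, 1.8) ⇒ IN Λ
candidate 2: (m,n)=(1,-7) → π∥ = 1-7·τ ≈ -28.652476, π⊥ = 1-7·τ' ≈ 2.652476 ∉ [0.6, 1.8) ⇒ out
candidate 3: (m,n)=(1,1) → π∥ = 1+1·τ ≈ 5.236068, π⊥ = 1+1·τ' ≈ 0.763932 ∈ [0.6, 1.8) ⇒ IN Λ
candidate 4: (m,n)=(3,8) → π∥ = 3+8·τ ≈ 36.888544, π⊥ = 3+8·τ' ≈ 1.111456 ∈ [0.6, 1.8) ⇒ IN Λ
candidate 5: (m,n)=(-1,2) → π∥ = -1+2·τ ≈ 7.472136, π⊥ = -1+2·τ' ≈ -1.472136 ∉ [0.6, 1.8) ⇒ out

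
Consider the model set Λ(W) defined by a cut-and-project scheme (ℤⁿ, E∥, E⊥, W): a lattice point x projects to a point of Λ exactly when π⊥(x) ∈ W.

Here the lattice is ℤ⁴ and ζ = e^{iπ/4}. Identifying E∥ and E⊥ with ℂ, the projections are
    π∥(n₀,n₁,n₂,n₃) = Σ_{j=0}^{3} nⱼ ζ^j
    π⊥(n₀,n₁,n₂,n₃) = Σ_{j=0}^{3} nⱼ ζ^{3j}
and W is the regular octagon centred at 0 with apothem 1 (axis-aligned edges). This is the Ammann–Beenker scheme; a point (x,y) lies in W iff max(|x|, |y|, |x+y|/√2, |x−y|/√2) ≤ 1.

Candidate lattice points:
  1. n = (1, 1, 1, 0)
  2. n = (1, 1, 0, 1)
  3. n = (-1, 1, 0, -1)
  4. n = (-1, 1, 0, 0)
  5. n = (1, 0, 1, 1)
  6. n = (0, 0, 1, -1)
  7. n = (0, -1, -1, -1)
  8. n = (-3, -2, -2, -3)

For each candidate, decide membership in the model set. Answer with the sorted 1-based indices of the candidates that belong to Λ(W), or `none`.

1, 7

With ζ = e^{iπ/4} the internal vectors are ζ^0,ζ^3,ζ^6,ζ^9.
#1 (1, 1, 1, 0): internal (0.29289, -0.29289); octagon support 0.41421 vs apothem 1 → ∈ W
#2 (1, 1, 0, 1): internal (1.00000, 1.41421); octagon support 1.70711 vs apothem 1 → ∉ W
#3 (-1, 1, 0, -1): internal (-2.41421, 0.00000); octagon support 2.41421 vs apothem 1 → ∉ W
#4 (-1, 1, 0, 0): internal (-1.70711, 0.70711); octagon support 1.70711 vs apothem 1 → ∉ W
#5 (1, 0, 1, 1): internal (1.70711, -0.29289); octagon support 1.70711 vs apothem 1 → ∉ W
#6 (0, 0, 1, -1): internal (-0.70711, -1.70711); octagon support 1.70711 vs apothem 1 → ∉ W
#7 (0, -1, -1, -1): internal (0.00000, -0.41421); octagon support 0.41421 vs apothem 1 → ∈ W
#8 (-3, -2, -2, -3): internal (-3.70711, -1.53553); octagon support 3.70711 vs apothem 1 → ∉ W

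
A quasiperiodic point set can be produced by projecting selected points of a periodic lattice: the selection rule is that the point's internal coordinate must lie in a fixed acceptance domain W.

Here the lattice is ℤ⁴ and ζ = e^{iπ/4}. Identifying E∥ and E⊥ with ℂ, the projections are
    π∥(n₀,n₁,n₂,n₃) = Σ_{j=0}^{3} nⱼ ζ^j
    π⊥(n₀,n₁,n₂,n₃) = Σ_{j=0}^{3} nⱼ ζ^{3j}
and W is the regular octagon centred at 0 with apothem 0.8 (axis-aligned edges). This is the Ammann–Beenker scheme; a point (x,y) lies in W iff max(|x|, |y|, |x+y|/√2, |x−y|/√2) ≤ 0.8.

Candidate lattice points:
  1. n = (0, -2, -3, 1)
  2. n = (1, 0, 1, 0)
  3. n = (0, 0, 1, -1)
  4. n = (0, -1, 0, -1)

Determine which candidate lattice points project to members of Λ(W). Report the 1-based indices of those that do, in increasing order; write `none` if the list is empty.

With ζ = e^{iπ/4} the internal vectors are ζ^0,ζ^3,ζ^6,ζ^9.
candidate 1: n = (0, -2, -3, 1) → π⊥ ≈ (+2.121320, +2.292893); max(|x|,|y|,|x±y|/√2) = 3.121320 > 0.8 ⇒ ∉ W
candidate 2: n = (1, 0, 1, 0) → π⊥ ≈ (+1.000000, -1.000000); max(|x|,|y|,|x±y|/√2) = 1.414214 > 0.8 ⇒ ∉ W
candidate 3: n = (0, 0, 1, -1) → π⊥ ≈ (-0.707107, -1.707107); max(|x|,|y|,|x±y|/√2) = 1.707107 > 0.8 ⇒ ∉ W
candidate 4: n = (0, -1, 0, -1) → π⊥ ≈ (+0.000000, -1.414214); max(|x|,|y|,|x±y|/√2) = 1.414214 > 0.8 ⇒ ∉ W

none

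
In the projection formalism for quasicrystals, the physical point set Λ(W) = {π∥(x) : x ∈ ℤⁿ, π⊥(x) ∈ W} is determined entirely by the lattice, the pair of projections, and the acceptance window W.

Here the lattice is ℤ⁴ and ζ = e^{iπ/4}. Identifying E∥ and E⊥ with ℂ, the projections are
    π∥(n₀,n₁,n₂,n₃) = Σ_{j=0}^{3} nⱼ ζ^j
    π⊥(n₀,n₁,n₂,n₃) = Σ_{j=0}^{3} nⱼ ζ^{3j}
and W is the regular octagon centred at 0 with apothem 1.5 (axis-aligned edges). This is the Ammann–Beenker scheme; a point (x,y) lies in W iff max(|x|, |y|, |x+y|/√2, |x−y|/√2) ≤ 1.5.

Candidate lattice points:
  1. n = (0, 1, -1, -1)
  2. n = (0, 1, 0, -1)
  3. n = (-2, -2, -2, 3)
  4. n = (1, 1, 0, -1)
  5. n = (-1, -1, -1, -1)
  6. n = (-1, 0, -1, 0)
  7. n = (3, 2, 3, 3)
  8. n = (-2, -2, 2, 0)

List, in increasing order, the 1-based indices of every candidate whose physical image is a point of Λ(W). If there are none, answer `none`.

2, 4, 5, 6

With ζ = e^{iπ/4} the internal vectors are ζ^0,ζ^3,ζ^6,ζ^9.
#1 (0, 1, -1, -1): internal (-1.41421, 1.00000); octagon support 1.70711 vs apothem 1.5 → ∉ W
#2 (0, 1, 0, -1): internal (-1.41421, 0.00000); octagon support 1.41421 vs apothem 1.5 → ∈ W
#3 (-2, -2, -2, 3): internal (1.53553, 2.70711); octagon support 3.00000 vs apothem 1.5 → ∉ W
#4 (1, 1, 0, -1): internal (-0.41421, 0.00000); octagon support 0.41421 vs apothem 1.5 → ∈ W
#5 (-1, -1, -1, -1): internal (-1.00000, -0.41421); octagon support 1.00000 vs apothem 1.5 → ∈ W
#6 (-1, 0, -1, 0): internal (-1.00000, 1.00000); octagon support 1.41421 vs apothem 1.5 → ∈ W
#7 (3, 2, 3, 3): internal (3.70711, 0.53553); octagon support 3.70711 vs apothem 1.5 → ∉ W
#8 (-2, -2, 2, 0): internal (-0.58579, -3.41421); octagon support 3.41421 vs apothem 1.5 → ∉ W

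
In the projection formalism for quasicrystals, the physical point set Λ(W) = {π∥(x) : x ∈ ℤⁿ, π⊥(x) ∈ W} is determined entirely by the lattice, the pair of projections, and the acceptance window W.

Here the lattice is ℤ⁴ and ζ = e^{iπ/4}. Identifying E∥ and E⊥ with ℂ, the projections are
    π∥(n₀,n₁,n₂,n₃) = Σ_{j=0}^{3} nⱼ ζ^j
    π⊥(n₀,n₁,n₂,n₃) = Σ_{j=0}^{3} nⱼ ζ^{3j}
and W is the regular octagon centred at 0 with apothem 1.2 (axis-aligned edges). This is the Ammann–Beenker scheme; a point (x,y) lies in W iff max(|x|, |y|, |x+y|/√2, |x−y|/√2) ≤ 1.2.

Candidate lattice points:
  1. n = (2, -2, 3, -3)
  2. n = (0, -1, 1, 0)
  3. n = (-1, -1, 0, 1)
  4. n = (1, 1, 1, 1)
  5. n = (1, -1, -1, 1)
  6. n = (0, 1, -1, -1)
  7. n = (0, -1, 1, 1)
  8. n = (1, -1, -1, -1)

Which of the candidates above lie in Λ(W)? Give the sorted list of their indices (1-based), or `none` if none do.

3, 4, 8

With ζ = e^{iπ/4} the internal vectors are ζ^0,ζ^3,ζ^6,ζ^9.
#1 (2, -2, 3, -3): internal (1.29289, -6.53553); octagon support 6.53553 vs apothem 1.2 → ∉ W
#2 (0, -1, 1, 0): internal (0.70711, -1.70711); octagon support 1.70711 vs apothem 1.2 → ∉ W
#3 (-1, -1, 0, 1): internal (0.41421, 0.00000); octagon support 0.41421 vs apothem 1.2 → ∈ W
#4 (1, 1, 1, 1): internal (1.00000, 0.41421); octagon support 1.00000 vs apothem 1.2 → ∈ W
#5 (1, -1, -1, 1): internal (2.41421, 1.00000); octagon support 2.41421 vs apothem 1.2 → ∉ W
#6 (0, 1, -1, -1): internal (-1.41421, 1.00000); octagon support 1.70711 vs apothem 1.2 → ∉ W
#7 (0, -1, 1, 1): internal (1.41421, -1.00000); octagon support 1.70711 vs apothem 1.2 → ∉ W
#8 (1, -1, -1, -1): internal (1.00000, -0.41421); octagon support 1.00000 vs apothem 1.2 → ∈ W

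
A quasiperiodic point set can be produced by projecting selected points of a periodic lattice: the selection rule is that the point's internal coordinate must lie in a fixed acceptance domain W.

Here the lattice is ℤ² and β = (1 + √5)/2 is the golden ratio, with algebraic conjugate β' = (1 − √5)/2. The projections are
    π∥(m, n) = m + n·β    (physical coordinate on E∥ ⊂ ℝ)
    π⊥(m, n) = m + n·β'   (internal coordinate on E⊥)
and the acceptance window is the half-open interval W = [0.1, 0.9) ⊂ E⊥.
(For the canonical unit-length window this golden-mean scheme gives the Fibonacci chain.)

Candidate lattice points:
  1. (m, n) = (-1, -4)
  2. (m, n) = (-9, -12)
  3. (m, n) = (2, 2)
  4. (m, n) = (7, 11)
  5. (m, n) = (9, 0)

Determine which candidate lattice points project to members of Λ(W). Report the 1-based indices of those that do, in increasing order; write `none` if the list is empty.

3, 4

Numerically β ≈ 1.6180 and β' = −1/β ≈ -0.6180.
candidate 1: (m,n)=(-1,-4) → π∥ = -1-4·β ≈ -7.4721, π⊥ = -1-4·β' ≈ 1.4721 ∉ [0.1, 0.9) ⇒ out
candidate 2: (m,n)=(-9,-12) → π∥ = -9-12·β ≈ -28.4164, π⊥ = -9-12·β' ≈ -1.5836 ∉ [0.1, 0.9) ⇒ out
candidate 3: (m,n)=(2,2) → π∥ = 2+2·β ≈ 5.2361, π⊥ = 2+2·β' ≈ 0.7639 ∈ [0.1, 0.9) ⇒ IN Λ
candidate 4: (m,n)=(7,11) → π∥ = 7+11·β ≈ 24.7984, π⊥ = 7+11·β' ≈ 0.2016 ∈ [0.1, 0.9) ⇒ IN Λ
candidate 5: (m,n)=(9,0) → π∥ = 9+0·β ≈ 9.0000, π⊥ = 9+0·β' ≈ 9.0000 ∉ [0.1, 0.9) ⇒ out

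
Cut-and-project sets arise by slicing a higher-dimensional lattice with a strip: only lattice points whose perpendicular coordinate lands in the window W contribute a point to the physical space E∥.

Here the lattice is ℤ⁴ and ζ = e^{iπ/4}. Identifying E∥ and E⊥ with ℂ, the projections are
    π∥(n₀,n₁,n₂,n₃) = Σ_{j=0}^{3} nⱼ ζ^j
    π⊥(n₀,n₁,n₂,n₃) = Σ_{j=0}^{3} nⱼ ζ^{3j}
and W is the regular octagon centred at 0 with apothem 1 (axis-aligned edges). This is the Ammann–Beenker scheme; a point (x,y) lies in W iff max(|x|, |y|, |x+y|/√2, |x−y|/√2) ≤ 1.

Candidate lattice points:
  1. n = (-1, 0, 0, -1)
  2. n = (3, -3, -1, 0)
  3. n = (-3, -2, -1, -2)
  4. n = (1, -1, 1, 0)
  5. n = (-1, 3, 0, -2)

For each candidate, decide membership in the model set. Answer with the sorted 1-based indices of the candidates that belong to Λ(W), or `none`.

With ζ = e^{iπ/4} the internal vectors are ζ^0,ζ^3,ζ^6,ζ^9.
#1 (-1, 0, 0, -1): internal (-1.7071, -0.7071); octagon support 1.7071 vs apothem 1 → ∉ W
#2 (3, -3, -1, 0): internal (5.1213, -1.1213); octagon support 5.1213 vs apothem 1 → ∉ W
#3 (-3, -2, -1, -2): internal (-3.0000, -1.8284); octagon support 3.4142 vs apothem 1 → ∉ W
#4 (1, -1, 1, 0): internal (1.7071, -1.7071); octagon support 2.4142 vs apothem 1 → ∉ W
#5 (-1, 3, 0, -2): internal (-4.5355, 0.7071); octagon support 4.5355 vs apothem 1 → ∉ W

none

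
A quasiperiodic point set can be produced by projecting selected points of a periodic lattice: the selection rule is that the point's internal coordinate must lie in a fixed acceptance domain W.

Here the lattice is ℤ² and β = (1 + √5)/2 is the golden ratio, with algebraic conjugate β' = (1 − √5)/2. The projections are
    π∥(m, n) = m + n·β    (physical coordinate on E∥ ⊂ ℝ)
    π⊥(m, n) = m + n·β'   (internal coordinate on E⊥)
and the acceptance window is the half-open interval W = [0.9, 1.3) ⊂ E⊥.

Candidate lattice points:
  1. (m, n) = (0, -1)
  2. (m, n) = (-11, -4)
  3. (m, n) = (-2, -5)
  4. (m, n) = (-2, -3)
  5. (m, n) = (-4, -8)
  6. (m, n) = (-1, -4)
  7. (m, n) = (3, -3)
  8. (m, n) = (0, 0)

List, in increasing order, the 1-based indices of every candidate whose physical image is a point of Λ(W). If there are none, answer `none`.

3, 5

Compute β' = (1−√5)/2 = -0.618034, so π⊥(m,n) = m -0.618034·n.
[1] lift (0,-1): star map gives 0.618034; window check 0.9 ≤ 0.618034 < 1.3 is false → out
[2] lift (-11,-4): star map gives -8.527864; window check 0.9 ≤ -8.527864 < 1.3 is false → out
[3] lift (-2,-5): star map gives 1.090170; window check 0.9 ≤ 1.090170 < 1.3 is true → IN Λ
[4] lift (-2,-3): star map gives -0.145898; window check 0.9 ≤ -0.145898 < 1.3 is false → out
[5] lift (-4,-8): star map gives 0.944272; window check 0.9 ≤ 0.944272 < 1.3 is true → IN Λ
[6] lift (-1,-4): star map gives 1.472136; window check 0.9 ≤ 1.472136 < 1.3 is false → out
[7] lift (3,-3): star map gives 4.854102; window check 0.9 ≤ 4.854102 < 1.3 is false → out
[8] lift (0,0): star map gives 0.000000; window check 0.9 ≤ 0.000000 < 1.3 is false → out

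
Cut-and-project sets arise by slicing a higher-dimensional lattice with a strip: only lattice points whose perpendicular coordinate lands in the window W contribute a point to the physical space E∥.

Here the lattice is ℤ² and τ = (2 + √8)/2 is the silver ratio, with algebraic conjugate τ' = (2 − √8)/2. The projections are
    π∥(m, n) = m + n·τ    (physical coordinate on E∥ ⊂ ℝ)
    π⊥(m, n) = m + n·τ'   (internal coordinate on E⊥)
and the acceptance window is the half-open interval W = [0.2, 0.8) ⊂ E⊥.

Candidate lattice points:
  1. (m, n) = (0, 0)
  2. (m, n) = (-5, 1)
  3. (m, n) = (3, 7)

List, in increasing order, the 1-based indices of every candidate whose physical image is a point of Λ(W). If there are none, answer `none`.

Compute τ' = (2−√8)/2 = -0.41421, so π⊥(m,n) = m -0.41421·n.
#1 (0,0): internal coord 0 + (0)·τ' = +0.00000; +0.00000 ∉ [0.2, 0.8) → out
#2 (-5,1): internal coord -5 + (1)·τ' = -5.41421; -5.41421 ∉ [0.2, 0.8) → out
#3 (3,7): internal coord 3 + (7)·τ' = +0.10051; +0.10051 ∉ [0.2, 0.8) → out

none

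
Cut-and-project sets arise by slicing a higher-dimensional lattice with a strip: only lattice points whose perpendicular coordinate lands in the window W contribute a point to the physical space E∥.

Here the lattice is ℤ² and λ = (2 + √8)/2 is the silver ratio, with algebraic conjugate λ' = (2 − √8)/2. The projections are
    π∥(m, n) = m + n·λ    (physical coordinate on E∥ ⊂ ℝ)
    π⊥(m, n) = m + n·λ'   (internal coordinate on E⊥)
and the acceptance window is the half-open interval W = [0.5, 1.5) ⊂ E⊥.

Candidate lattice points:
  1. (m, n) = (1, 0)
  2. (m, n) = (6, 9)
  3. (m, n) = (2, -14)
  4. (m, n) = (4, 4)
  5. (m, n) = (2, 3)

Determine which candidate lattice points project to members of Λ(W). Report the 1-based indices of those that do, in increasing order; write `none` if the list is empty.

Numerically λ ≈ 2.414214 and λ' = −1/λ ≈ -0.414214.
[1] lift (1,0): star map gives 1.000000; window check 0.5 ≤ 1.000000 < 1.5 is true → IN Λ
[2] lift (6,9): star map gives 2.272078; window check 0.5 ≤ 2.272078 < 1.5 is false → out
[3] lift (2,-14): star map gives 7.798990; window check 0.5 ≤ 7.798990 < 1.5 is false → out
[4] lift (4,4): star map gives 2.343146; window check 0.5 ≤ 2.343146 < 1.5 is false → out
[5] lift (2,3): star map gives 0.757359; window check 0.5 ≤ 0.757359 < 1.5 is true → IN Λ

1, 5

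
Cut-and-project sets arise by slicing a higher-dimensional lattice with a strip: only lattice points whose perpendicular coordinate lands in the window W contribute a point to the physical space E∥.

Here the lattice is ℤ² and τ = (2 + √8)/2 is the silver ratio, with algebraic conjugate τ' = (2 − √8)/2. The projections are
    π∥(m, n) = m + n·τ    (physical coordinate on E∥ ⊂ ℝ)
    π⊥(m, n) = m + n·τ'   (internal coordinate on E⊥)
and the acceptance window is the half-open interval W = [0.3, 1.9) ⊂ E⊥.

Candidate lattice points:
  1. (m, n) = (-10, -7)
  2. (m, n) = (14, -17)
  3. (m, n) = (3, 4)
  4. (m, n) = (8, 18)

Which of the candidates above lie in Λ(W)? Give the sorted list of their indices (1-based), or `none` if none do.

Numerically τ ≈ 2.41421 and τ' = −1/τ ≈ -0.41421.
candidate 1: (m,n)=(-10,-7) → π∥ = -10-7·τ ≈ -26.89949, π⊥ = -10-7·τ' ≈ -7.10051 ∉ [0.3, 1.9) ⇒ out
candidate 2: (m,n)=(14,-17) → π∥ = 14-17·τ ≈ -27.04163, π⊥ = 14-17·τ' ≈ 21.04163 ∉ [0.3, 1.9) ⇒ out
candidate 3: (m,n)=(3,4) → π∥ = 3+4·τ ≈ 12.65685, π⊥ = 3+4·τ' ≈ 1.34315 ∈ [0.3, 1.9) ⇒ IN Λ
candidate 4: (m,n)=(8,18) → π∥ = 8+18·τ ≈ 51.45584, π⊥ = 8+18·τ' ≈ 0.54416 ∈ [0.3, 1.9) ⇒ IN Λ

3, 4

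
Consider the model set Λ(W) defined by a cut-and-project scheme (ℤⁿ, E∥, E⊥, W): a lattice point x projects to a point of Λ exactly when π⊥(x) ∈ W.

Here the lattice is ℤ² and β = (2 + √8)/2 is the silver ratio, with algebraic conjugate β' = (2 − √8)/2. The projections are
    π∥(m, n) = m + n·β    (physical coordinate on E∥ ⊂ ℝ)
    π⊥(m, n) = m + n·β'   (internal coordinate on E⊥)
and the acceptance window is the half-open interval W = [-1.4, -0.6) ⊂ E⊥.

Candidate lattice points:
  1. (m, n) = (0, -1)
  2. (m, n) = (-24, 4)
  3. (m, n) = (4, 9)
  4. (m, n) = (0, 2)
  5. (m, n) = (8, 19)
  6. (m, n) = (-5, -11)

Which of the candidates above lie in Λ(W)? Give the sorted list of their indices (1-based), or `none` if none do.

Compute β' = (2−√8)/2 = -0.414214, so π⊥(m,n) = m -0.414214·n.
#1 (0,-1): internal coord 0 + (-1)·β' = +0.414214; +0.414214 ∉ [-1.4, -0.6) → out
#2 (-24,4): internal coord -24 + (4)·β' = -25.656854; -25.656854 ∉ [-1.4, -0.6) → out
#3 (4,9): internal coord 4 + (9)·β' = +0.272078; +0.272078 ∉ [-1.4, -0.6) → out
#4 (0,2): internal coord 0 + (2)·β' = -0.828427; -0.828427 ∈ [-1.4, -0.6) → IN Λ
#5 (8,19): internal coord 8 + (19)·β' = +0.129942; +0.129942 ∉ [-1.4, -0.6) → out
#6 (-5,-11): internal coord -5 + (-11)·β' = -0.443651; -0.443651 ∉ [-1.4, -0.6) → out

4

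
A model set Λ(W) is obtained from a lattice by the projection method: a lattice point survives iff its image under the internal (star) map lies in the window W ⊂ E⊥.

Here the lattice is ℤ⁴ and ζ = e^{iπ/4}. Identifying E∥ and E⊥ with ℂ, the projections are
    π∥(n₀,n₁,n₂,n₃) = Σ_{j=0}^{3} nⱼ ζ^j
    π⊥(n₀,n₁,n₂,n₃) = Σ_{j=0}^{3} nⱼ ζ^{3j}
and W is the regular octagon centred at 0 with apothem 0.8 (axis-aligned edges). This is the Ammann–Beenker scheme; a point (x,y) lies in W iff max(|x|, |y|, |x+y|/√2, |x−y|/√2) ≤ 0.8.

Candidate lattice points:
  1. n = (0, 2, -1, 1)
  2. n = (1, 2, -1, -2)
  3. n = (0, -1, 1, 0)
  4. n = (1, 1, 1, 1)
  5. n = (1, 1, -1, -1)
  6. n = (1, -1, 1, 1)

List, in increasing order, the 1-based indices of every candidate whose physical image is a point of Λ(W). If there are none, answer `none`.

π⊥(n) = n₀ + n₁ζ³ + n₂ζ⁶ + n₃ζ⁹ where ζ = e^{iπ/4}.
#1 (0, 2, -1, 1): internal (-0.7071, 3.1213); octagon support 3.1213 vs apothem 0.8 → ∉ W
#2 (1, 2, -1, -2): internal (-1.8284, 1.0000); octagon support 2.0000 vs apothem 0.8 → ∉ W
#3 (0, -1, 1, 0): internal (0.7071, -1.7071); octagon support 1.7071 vs apothem 0.8 → ∉ W
#4 (1, 1, 1, 1): internal (1.0000, 0.4142); octagon support 1.0000 vs apothem 0.8 → ∉ W
#5 (1, 1, -1, -1): internal (-0.4142, 1.0000); octagon support 1.0000 vs apothem 0.8 → ∉ W
#6 (1, -1, 1, 1): internal (2.4142, -1.0000); octagon support 2.4142 vs apothem 0.8 → ∉ W

none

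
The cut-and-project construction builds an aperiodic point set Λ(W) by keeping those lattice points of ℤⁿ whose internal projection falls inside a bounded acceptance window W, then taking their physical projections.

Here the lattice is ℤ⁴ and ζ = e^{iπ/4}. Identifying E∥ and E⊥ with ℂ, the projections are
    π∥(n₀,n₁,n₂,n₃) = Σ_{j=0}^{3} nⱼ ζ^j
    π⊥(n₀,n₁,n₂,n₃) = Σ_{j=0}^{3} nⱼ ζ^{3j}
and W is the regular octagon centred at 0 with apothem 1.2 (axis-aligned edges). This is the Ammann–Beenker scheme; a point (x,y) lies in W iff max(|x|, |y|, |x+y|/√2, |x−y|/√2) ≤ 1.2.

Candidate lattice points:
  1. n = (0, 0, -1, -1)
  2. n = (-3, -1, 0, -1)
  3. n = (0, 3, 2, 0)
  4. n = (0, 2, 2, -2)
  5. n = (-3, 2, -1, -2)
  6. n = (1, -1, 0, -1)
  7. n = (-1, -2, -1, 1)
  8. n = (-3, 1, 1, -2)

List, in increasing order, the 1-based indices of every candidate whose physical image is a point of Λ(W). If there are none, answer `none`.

With ζ = e^{iπ/4} the internal vectors are ζ^0,ζ^3,ζ^6,ζ^9.
candidate 1: n = (0, 0, -1, -1) → π⊥ ≈ (-0.7071, +0.2929); max(|x|,|y|,|x±y|/√2) = 0.7071 ≤ 1.2 ⇒ ∈ W
candidate 2: n = (-3, -1, 0, -1) → π⊥ ≈ (-3.0000, -1.4142); max(|x|,|y|,|x±y|/√2) = 3.1213 > 1.2 ⇒ ∉ W
candidate 3: n = (0, 3, 2, 0) → π⊥ ≈ (-2.1213, +0.1213); max(|x|,|y|,|x±y|/√2) = 2.1213 > 1.2 ⇒ ∉ W
candidate 4: n = (0, 2, 2, -2) → π⊥ ≈ (-2.8284, -2.0000); max(|x|,|y|,|x±y|/√2) = 3.4142 > 1.2 ⇒ ∉ W
candidate 5: n = (-3, 2, -1, -2) → π⊥ ≈ (-5.8284, +1.0000); max(|x|,|y|,|x±y|/√2) = 5.8284 > 1.2 ⇒ ∉ W
candidate 6: n = (1, -1, 0, -1) → π⊥ ≈ (+1.0000, -1.4142); max(|x|,|y|,|x±y|/√2) = 1.7071 > 1.2 ⇒ ∉ W
candidate 7: n = (-1, -2, -1, 1) → π⊥ ≈ (+1.1213, +0.2929); max(|x|,|y|,|x±y|/√2) = 1.1213 ≤ 1.2 ⇒ ∈ W
candidate 8: n = (-3, 1, 1, -2) → π⊥ ≈ (-5.1213, -1.7071); max(|x|,|y|,|x±y|/√2) = 5.1213 > 1.2 ⇒ ∉ W

1, 7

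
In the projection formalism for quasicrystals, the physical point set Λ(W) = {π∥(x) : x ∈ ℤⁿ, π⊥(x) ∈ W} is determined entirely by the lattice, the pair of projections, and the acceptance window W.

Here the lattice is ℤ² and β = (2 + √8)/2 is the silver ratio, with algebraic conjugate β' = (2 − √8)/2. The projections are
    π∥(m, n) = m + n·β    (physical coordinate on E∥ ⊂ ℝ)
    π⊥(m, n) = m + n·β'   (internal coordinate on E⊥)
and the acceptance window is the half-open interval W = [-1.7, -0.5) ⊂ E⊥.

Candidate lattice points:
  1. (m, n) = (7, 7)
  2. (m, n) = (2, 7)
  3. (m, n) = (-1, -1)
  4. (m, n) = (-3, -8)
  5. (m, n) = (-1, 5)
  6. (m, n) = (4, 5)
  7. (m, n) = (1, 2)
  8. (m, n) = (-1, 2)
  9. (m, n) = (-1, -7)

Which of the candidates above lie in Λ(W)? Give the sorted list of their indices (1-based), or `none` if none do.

2, 3

Compute β' = (2−√8)/2 = -0.4142, so π⊥(m,n) = m -0.4142·n.
#1 (7,7): internal coord 7 + (7)·β' = +4.1005; +4.1005 ∉ [-1.7, -0.5) → out
#2 (2,7): internal coord 2 + (7)·β' = -0.8995; -0.8995 ∈ [-1.7, -0.5) → IN Λ
#3 (-1,-1): internal coord -1 + (-1)·β' = -0.5858; -0.5858 ∈ [-1.7, -0.5) → IN Λ
#4 (-3,-8): internal coord -3 + (-8)·β' = +0.3137; +0.3137 ∉ [-1.7, -0.5) → out
#5 (-1,5): internal coord -1 + (5)·β' = -3.0711; -3.0711 ∉ [-1.7, -0.5) → out
#6 (4,5): internal coord 4 + (5)·β' = +1.9289; +1.9289 ∉ [-1.7, -0.5) → out
#7 (1,2): internal coord 1 + (2)·β' = +0.1716; +0.1716 ∉ [-1.7, -0.5) → out
#8 (-1,2): internal coord -1 + (2)·β' = -1.8284; -1.8284 ∉ [-1.7, -0.5) → out
#9 (-1,-7): internal coord -1 + (-7)·β' = +1.8995; +1.8995 ∉ [-1.7, -0.5) → out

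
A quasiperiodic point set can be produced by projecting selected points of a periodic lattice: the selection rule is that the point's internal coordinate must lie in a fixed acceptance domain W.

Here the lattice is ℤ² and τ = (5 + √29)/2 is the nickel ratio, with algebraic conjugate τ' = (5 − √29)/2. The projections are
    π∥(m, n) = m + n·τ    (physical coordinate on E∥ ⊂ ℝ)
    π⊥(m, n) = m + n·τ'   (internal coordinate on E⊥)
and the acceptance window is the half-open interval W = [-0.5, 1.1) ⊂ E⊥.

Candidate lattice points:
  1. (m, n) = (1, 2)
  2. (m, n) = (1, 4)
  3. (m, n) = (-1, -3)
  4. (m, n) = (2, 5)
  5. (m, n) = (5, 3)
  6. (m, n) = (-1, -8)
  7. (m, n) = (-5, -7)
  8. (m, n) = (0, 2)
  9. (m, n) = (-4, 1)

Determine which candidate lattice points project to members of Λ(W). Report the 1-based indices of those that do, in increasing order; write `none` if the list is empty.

1, 2, 3, 4, 6, 8

Numerically τ ≈ 5.1926 and τ' = −1/τ ≈ -0.1926.
#1 (1,2): internal coord 1 + (2)·τ' = +0.6148; +0.6148 ∈ [-0.5, 1.1) → IN Λ
#2 (1,4): internal coord 1 + (4)·τ' = +0.2297; +0.2297 ∈ [-0.5, 1.1) → IN Λ
#3 (-1,-3): internal coord -1 + (-3)·τ' = -0.4223; -0.4223 ∈ [-0.5, 1.1) → IN Λ
#4 (2,5): internal coord 2 + (5)·τ' = +1.0371; +1.0371 ∈ [-0.5, 1.1) → IN Λ
#5 (5,3): internal coord 5 + (3)·τ' = +4.4223; +4.4223 ∉ [-0.5, 1.1) → out
#6 (-1,-8): internal coord -1 + (-8)·τ' = +0.5407; +0.5407 ∈ [-0.5, 1.1) → IN Λ
#7 (-5,-7): internal coord -5 + (-7)·τ' = -3.6519; -3.6519 ∉ [-0.5, 1.1) → out
#8 (0,2): internal coord 0 + (2)·τ' = -0.3852; -0.3852 ∈ [-0.5, 1.1) → IN Λ
#9 (-4,1): internal coord -4 + (1)·τ' = -4.1926; -4.1926 ∉ [-0.5, 1.1) → out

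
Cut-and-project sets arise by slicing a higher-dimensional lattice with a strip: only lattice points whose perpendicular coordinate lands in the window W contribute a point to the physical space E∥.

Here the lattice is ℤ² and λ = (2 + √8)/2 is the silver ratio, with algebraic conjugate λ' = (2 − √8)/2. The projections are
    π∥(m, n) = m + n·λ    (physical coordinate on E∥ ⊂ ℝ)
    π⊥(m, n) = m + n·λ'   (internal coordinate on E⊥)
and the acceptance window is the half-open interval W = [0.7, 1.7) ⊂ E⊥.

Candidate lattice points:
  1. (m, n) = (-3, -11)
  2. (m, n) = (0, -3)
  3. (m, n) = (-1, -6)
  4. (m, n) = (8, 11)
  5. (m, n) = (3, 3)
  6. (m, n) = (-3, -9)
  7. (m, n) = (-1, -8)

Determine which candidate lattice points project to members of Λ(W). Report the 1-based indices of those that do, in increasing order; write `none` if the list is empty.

λ' = (2−√8)/2 ≈ -0.41421.
[1] lift (-3,-11): star map gives 1.55635; window check 0.7 ≤ 1.55635 < 1.7 is true → IN Λ
[2] lift (0,-3): star map gives 1.24264; window check 0.7 ≤ 1.24264 < 1.7 is true → IN Λ
[3] lift (-1,-6): star map gives 1.48528; window check 0.7 ≤ 1.48528 < 1.7 is true → IN Λ
[4] lift (8,11): star map gives 3.44365; window check 0.7 ≤ 3.44365 < 1.7 is false → out
[5] lift (3,3): star map gives 1.75736; window check 0.7 ≤ 1.75736 < 1.7 is false → out
[6] lift (-3,-9): star map gives 0.72792; window check 0.7 ≤ 0.72792 < 1.7 is true → IN Λ
[7] lift (-1,-8): star map gives 2.31371; window check 0.7 ≤ 2.31371 < 1.7 is false → out

1, 2, 3, 6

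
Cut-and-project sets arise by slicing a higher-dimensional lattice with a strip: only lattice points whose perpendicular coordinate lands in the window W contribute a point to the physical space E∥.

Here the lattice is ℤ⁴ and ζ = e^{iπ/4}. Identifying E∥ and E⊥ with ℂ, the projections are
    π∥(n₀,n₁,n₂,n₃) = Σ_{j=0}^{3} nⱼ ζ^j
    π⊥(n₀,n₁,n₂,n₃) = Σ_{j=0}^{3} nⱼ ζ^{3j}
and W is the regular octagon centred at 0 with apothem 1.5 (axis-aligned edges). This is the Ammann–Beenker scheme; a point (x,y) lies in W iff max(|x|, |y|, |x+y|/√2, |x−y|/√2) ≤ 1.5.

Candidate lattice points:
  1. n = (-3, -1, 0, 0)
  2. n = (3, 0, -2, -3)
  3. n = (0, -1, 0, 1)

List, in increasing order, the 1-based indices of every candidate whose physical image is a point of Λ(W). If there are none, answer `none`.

With ζ = e^{iπ/4} the internal vectors are ζ^0,ζ^3,ζ^6,ζ^9.
#1 (-3, -1, 0, 0): internal (-2.2929, -0.7071); octagon support 2.2929 vs apothem 1.5 → ∉ W
#2 (3, 0, -2, -3): internal (0.8787, -0.1213); octagon support 0.8787 vs apothem 1.5 → ∈ W
#3 (0, -1, 0, 1): internal (1.4142, 0.0000); octagon support 1.4142 vs apothem 1.5 → ∈ W

2, 3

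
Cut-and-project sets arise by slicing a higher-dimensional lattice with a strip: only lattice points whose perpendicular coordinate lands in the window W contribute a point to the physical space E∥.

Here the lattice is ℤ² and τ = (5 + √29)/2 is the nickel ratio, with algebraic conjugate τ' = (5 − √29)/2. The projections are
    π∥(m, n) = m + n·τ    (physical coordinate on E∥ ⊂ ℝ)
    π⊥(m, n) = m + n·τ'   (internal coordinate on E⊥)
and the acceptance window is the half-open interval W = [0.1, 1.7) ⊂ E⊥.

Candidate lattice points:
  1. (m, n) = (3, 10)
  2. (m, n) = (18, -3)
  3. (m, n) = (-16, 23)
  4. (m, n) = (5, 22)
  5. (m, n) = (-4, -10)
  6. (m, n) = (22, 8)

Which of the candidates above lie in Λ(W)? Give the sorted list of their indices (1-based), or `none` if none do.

1, 4

Compute τ' = (5−√29)/2 = -0.1926, so π⊥(m,n) = m -0.1926·n.
#1 (3,10): internal coord 3 + (10)·τ' = +1.0742; +1.0742 ∈ [0.1, 1.7) → IN Λ
#2 (18,-3): internal coord 18 + (-3)·τ' = +18.5777; +18.5777 ∉ [0.1, 1.7) → out
#3 (-16,23): internal coord -16 + (23)·τ' = -20.4294; -20.4294 ∉ [0.1, 1.7) → out
#4 (5,22): internal coord 5 + (22)·τ' = +0.7632; +0.7632 ∈ [0.1, 1.7) → IN Λ
#5 (-4,-10): internal coord -4 + (-10)·τ' = -2.0742; -2.0742 ∉ [0.1, 1.7) → out
#6 (22,8): internal coord 22 + (8)·τ' = +20.4593; +20.4593 ∉ [0.1, 1.7) → out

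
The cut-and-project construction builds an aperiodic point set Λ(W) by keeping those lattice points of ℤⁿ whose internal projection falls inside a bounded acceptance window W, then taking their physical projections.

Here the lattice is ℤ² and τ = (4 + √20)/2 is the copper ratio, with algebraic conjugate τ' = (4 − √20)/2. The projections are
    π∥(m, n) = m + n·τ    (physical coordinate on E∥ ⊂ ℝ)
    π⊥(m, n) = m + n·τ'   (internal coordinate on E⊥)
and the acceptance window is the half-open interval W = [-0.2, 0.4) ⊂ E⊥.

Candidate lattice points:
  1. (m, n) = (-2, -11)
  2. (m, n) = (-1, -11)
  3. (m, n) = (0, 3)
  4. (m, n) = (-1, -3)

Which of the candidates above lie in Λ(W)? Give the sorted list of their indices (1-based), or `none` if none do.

Compute τ' = (4−√20)/2 = -0.2361, so π⊥(m,n) = m -0.2361·n.
[1] lift (-2,-11): star map gives 0.5967; window check -0.2 ≤ 0.5967 < 0.4 is false → out
[2] lift (-1,-11): star map gives 1.5967; window check -0.2 ≤ 1.5967 < 0.4 is false → out
[3] lift (0,3): star map gives -0.7082; window check -0.2 ≤ -0.7082 < 0.4 is false → out
[4] lift (-1,-3): star map gives -0.2918; window check -0.2 ≤ -0.2918 < 0.4 is false → out

none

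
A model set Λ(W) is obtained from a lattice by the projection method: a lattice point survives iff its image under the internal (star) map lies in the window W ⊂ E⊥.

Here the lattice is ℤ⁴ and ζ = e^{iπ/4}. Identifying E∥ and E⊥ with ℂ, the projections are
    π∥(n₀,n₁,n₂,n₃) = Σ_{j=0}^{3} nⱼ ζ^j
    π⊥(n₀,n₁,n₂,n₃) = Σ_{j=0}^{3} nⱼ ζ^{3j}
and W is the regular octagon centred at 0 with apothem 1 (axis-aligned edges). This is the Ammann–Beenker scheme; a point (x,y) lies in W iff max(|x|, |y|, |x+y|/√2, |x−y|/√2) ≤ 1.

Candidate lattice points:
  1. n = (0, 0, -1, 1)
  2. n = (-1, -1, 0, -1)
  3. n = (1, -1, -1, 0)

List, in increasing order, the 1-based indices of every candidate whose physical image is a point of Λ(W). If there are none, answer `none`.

π⊥(n) = n₀ + n₁ζ³ + n₂ζ⁶ + n₃ζ⁹ where ζ = e^{iπ/4}.
#1 (0, 0, -1, 1): internal (0.7071, 1.7071); octagon support 1.7071 vs apothem 1 → ∉ W
#2 (-1, -1, 0, -1): internal (-1.0000, -1.4142); octagon support 1.7071 vs apothem 1 → ∉ W
#3 (1, -1, -1, 0): internal (1.7071, 0.2929); octagon support 1.7071 vs apothem 1 → ∉ W

none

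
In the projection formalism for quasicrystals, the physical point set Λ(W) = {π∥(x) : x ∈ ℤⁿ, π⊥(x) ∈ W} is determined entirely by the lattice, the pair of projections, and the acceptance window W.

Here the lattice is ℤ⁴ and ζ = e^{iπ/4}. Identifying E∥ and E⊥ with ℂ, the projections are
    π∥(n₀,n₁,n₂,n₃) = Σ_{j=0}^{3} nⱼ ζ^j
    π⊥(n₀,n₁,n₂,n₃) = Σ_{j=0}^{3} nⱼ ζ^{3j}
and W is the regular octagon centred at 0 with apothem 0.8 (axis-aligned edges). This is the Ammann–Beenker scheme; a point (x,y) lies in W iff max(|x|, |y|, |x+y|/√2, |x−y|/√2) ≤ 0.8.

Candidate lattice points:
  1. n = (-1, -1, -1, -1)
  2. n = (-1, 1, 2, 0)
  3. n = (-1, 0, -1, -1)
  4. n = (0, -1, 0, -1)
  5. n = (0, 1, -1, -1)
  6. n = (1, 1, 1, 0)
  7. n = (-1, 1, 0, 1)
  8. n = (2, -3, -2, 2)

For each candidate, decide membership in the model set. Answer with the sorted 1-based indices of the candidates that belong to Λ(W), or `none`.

6

With ζ = e^{iπ/4} the internal vectors are ζ^0,ζ^3,ζ^6,ζ^9.
#1 (-1, -1, -1, -1): internal (-1.0000, -0.4142); octagon support 1.0000 vs apothem 0.8 → ∉ W
#2 (-1, 1, 2, 0): internal (-1.7071, -1.2929); octagon support 2.1213 vs apothem 0.8 → ∉ W
#3 (-1, 0, -1, -1): internal (-1.7071, 0.2929); octagon support 1.7071 vs apothem 0.8 → ∉ W
#4 (0, -1, 0, -1): internal (0.0000, -1.4142); octagon support 1.4142 vs apothem 0.8 → ∉ W
#5 (0, 1, -1, -1): internal (-1.4142, 1.0000); octagon support 1.7071 vs apothem 0.8 → ∉ W
#6 (1, 1, 1, 0): internal (0.2929, -0.2929); octagon support 0.4142 vs apothem 0.8 → ∈ W
#7 (-1, 1, 0, 1): internal (-1.0000, 1.4142); octagon support 1.7071 vs apothem 0.8 → ∉ W
#8 (2, -3, -2, 2): internal (5.5355, 1.2929); octagon support 5.5355 vs apothem 0.8 → ∉ W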